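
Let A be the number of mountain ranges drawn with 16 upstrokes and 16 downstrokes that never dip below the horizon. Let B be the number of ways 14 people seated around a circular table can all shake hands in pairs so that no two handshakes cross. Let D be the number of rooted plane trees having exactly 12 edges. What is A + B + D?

35566111

Paths of 16 up- and 16 down-steps that never dip below the axis are Dyck paths; their count is C_16. So A = C_16 = 35357670.
With 14 = 2·7 people, non-crossing handshake pairings are non-crossing perfect matchings on a circle, counted by C_7. So B = C_7 = 429.
A rooted plane tree with 12 edges has 13 nodes, and the count is C_12. So D = C_12 = 208012.
A + B + D = 35357670 + 429 + 208012 = 35566111.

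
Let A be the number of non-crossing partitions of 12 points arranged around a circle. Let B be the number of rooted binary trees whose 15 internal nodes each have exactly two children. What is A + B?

9902857

The non-crossing partitions of [12] form a lattice of size C_12. So A = C_12 = 208012.
The number of full binary trees on 15 internal nodes is the Catalan number C_15. So B = C_15 = 9694845.
A + B = 208012 + 9694845 = 9902857.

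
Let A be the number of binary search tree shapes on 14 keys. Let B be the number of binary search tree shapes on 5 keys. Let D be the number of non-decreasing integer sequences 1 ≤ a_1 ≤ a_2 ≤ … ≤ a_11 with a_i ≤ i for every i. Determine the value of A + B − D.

Binary trees (left/right distinguished) on n nodes are counted by C_n; here n = 14. So A = C_14 = 2674440.
There are C_n binary search tree shapes on n keys; with n = 5 that is C_5. So B = C_5 = 42.
Such sub-staircase sequences of length n are counted by C_n; here n = 11. So D = C_11 = 58786.
A + B − D = 2674440 + 42 − 58786 = 2615696.

2615696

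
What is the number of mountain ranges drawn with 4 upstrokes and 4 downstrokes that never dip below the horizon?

14

Paths of 4 up- and 4 down-steps that never dip below the axis are Dyck paths; their count is C_4.
C_4 = C(8,4)/5 = 70/5 = 14.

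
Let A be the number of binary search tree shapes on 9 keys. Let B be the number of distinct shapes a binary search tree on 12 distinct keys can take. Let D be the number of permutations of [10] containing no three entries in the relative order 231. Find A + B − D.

Rooted binary trees with 9 nodes (each child slot possibly empty) number C_9. So A = C_9 = 4862.
There are C_n binary search tree shapes on n keys; with n = 12 that is C_12. So B = C_12 = 208012.
For any fixed pattern of length 3, the pattern-avoiding permutations of [10] number C_10. So D = C_10 = 16796.
A + B − D = 4862 + 208012 − 16796 = 196078.

196078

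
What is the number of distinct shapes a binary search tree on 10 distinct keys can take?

16796

Rooted binary trees with 10 nodes (each child slot possibly empty) number C_10.
C_10 = C(20,10)/11 = 184756/11 = 16796.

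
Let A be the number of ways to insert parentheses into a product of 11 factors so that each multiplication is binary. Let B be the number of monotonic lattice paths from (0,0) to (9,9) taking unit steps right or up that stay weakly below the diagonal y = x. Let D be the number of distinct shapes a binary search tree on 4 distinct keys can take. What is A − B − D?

11920

Ways to associate a product of 11 factors correspond to binary trees on 11 leaves, so the count is C_10. So A = C_10 = 16796.
Monotone paths in an n×n grid that stay weakly below the diagonal are counted by C_n; here n = 9. So B = C_9 = 4862.
Binary trees (left/right distinguished) on n nodes are counted by C_n; here n = 4. So D = C_4 = 14.
A − B − D = 16796 − 4862 − 14 = 11920.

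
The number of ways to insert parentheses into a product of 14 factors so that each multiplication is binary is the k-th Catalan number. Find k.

Parenthesizations of m factors correspond to full binary trees with m leaves, counted by C_{m−1}; m = 14 gives C_13.

13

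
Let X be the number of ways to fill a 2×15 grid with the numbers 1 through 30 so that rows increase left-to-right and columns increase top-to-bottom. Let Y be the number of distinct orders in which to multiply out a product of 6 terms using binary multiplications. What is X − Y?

Standard Young tableaux of shape 2×n are counted by C_n; here n = 15. So X = C_15 = 9694845.
Bracketing 6 factors into binary products is counted by C_{6−1} = C_5. So Y = C_5 = 42.
X − Y = 9694845 − 42 = 9694803.

9694803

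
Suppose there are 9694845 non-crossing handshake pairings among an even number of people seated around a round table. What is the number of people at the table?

30

Non-crossing handshake pairings of 2n people are counted by C_n; 9694845 = C_15.
So n = 15, and there are 2n = 30 people.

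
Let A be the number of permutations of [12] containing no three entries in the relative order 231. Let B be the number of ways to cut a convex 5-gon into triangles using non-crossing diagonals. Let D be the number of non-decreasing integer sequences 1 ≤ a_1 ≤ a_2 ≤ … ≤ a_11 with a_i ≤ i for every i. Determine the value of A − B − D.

For any fixed pattern of length 3, the pattern-avoiding permutations of [12] number C_12. So A = C_12 = 208012.
The number of triangulations of a 5-gon is the Catalan number C_3 (index = sides − 2). So B = C_3 = 5.
Weakly increasing sequences with a_i ≤ i biject with Dyck paths of semilength 11, so there are C_11. So D = C_11 = 58786.
A − B − D = 208012 − 5 − 58786 = 149221.

149221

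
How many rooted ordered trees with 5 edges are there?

42

A rooted plane tree with 5 edges has 6 nodes, and the count is C_5.
C_5 = 42.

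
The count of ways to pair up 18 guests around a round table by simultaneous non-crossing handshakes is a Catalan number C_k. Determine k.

With 18 = 2·9 people, non-crossing handshake pairings are non-crossing perfect matchings on a circle, counted by C_9.

9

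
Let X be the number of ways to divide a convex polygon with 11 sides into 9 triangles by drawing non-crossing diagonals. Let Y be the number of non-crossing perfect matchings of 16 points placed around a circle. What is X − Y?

3432

The number of triangulations of an 11-gon is the Catalan number C_9 (index = sides − 2). So X = C_9 = 4862.
Non-crossing perfect matchings of 2n points on a circle are counted by C_n; with 16 points, n = 8. So Y = C_8 = 1430.
X − Y = 4862 − 1430 = 3432.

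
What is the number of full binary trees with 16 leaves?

Full binary trees with 16 leaves have 16−1 = 15 internal nodes, so there are C_15 of them.
C_15 = 9694845.

9694845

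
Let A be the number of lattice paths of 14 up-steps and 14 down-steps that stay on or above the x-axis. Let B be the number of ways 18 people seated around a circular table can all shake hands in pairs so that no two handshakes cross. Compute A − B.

2669578

Dyck paths of semilength n (length 2n) are counted by C_n; here n = 14. So A = C_14 = 2674440.
With 18 = 2·9 people, non-crossing handshake pairings are non-crossing perfect matchings on a circle, counted by C_9. So B = C_9 = 4862.
A − B = 2674440 − 4862 = 2669578.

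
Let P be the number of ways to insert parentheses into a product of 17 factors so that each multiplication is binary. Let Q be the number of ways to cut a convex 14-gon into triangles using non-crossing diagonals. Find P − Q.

35149658

Bracketing 17 factors into binary products is counted by C_{17−1} = C_16. So P = C_16 = 35357670.
Triangulations of a convex m-gon are counted by C_{m−2}; with m = 14 this is C_12. So Q = C_12 = 208012.
P − Q = 35357670 − 208012 = 35149658.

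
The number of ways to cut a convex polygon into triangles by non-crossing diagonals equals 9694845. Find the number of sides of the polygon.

17

Triangulations of a convex m-gon are counted by C_{m−2}. Since C_15 = 9694845, the index is 15.
So m − 2 = 15, giving m = 17 sides.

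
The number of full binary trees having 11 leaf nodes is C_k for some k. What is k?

10

Full binary trees with 11 leaves have 11−1 = 10 internal nodes, so there are C_10 of them.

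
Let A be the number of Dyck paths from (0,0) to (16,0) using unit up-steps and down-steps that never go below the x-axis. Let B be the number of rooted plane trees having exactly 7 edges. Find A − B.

1001

Paths of 8 up- and 8 down-steps that never dip below the axis are Dyck paths; their count is C_8. So A = C_8 = 1430.
A rooted plane tree with 7 edges has 8 nodes, and the count is C_7. So B = C_7 = 429.
A − B = 1430 − 429 = 1001.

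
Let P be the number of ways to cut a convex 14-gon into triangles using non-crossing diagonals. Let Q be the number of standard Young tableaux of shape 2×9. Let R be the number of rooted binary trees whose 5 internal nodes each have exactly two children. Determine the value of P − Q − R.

203108

Triangulations of a convex m-gon are counted by C_{m−2}; with m = 14 this is C_12. So P = C_12 = 208012.
Standard Young tableaux of shape 2×n are counted by C_n; here n = 9. So Q = C_9 = 4862.
Full binary trees with n internal nodes are counted by C_n; here n = 5. So R = C_5 = 42.
P − Q − R = 208012 − 4862 − 42 = 203108.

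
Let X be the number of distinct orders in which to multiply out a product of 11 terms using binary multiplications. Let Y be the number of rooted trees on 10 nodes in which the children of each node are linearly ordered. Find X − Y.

Parenthesizations of m factors correspond to full binary trees with m leaves, counted by C_{m−1}; m = 11 gives C_10. So X = C_10 = 16796.
Rooted ordered (plane) trees on m nodes have m−1 edges and are counted by C_{m−1}; m = 10 gives C_9. So Y = C_9 = 4862.
X − Y = 16796 − 4862 = 11934.

11934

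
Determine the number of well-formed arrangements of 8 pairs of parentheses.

Balanced strings of n pairs of brackets are counted by C_n; here n = 8.
C_8 = 1430.

1430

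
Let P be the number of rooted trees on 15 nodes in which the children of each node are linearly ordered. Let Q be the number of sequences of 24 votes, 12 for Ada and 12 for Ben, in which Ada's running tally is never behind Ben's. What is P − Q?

A rooted plane tree on 15 nodes has 14 edges, and such trees are counted by C_14. So P = C_14 = 2674440.
Ballot sequences with n votes each where one side never trails are Dyck words, counted by C_n; here n = 12. So Q = C_12 = 208012.
P − Q = 2674440 − 208012 = 2466428.

2466428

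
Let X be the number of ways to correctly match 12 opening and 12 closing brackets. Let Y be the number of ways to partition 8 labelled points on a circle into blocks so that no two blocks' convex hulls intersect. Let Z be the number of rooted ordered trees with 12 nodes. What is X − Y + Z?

265368

With 12 pairs the number of balanced bracket strings is the Catalan number C_12. So X = C_12 = 208012.
The non-crossing partitions of [8] form a lattice of size C_8. So Y = C_8 = 1430.
A rooted plane tree on 12 nodes has 11 edges, and such trees are counted by C_11. So Z = C_11 = 58786.
X − Y + Z = 208012 − 1430 + 58786 = 265368.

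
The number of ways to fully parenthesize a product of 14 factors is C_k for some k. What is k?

13

Parenthesizations of m factors correspond to full binary trees with m leaves, counted by C_{m−1}; m = 14 gives C_13.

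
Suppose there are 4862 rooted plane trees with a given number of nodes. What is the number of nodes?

Rooted ordered trees on m nodes are counted by C_{m−1}. Since C_9 = 4862, the index is 9.
So the index is 9, and the number of nodes is 9 + 1 = 10.

10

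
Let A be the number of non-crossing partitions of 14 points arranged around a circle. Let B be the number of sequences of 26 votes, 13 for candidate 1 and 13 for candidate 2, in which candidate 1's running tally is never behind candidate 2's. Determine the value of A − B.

1931540

The non-crossing partitions of [14] form a lattice of size C_14. So A = C_14 = 2674440.
Ballot sequences with n votes each where one side never trails are Dyck words, counted by C_n; here n = 13. So B = C_13 = 742900.
A − B = 2674440 − 742900 = 1931540.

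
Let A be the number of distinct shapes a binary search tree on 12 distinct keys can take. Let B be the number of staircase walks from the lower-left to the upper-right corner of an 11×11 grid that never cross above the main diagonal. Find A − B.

149226

Rooted binary trees with 12 nodes (each child slot possibly empty) number C_12. So A = C_12 = 208012.
Monotone paths in an n×n grid that stay weakly below the diagonal are counted by C_n; here n = 11. So B = C_11 = 58786.
A − B = 208012 − 58786 = 149226.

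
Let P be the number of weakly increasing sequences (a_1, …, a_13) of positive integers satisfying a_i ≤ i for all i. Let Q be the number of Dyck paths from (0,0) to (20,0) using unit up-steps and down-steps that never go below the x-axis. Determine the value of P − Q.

726104

Such sub-staircase sequences of length n are counted by C_n; here n = 13. So P = C_13 = 742900.
Dyck paths of semilength n (length 2n) are counted by C_n; here n = 10. So Q = C_10 = 16796.
P − Q = 742900 − 16796 = 726104.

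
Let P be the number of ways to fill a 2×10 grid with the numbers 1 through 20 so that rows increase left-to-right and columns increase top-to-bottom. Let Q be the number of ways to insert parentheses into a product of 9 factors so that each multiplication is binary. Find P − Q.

Standard Young tableaux of shape 2×n are counted by C_n; here n = 10. So P = C_10 = 16796.
Ways to associate a product of 9 factors correspond to binary trees on 9 leaves, so the count is C_8. So Q = C_8 = 1430.
P − Q = 16796 − 1430 = 15366.

15366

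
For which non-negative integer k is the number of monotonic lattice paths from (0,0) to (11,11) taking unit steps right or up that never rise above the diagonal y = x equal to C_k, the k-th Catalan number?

Monotone paths in an n×n grid that stay weakly below the diagonal are counted by C_n; here n = 11.

11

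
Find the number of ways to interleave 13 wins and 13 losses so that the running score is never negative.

742900

Ballot sequences with n votes each where one side never trails are Dyck words, counted by C_n; here n = 13.
C_13 = C(26,13)/14 = 10400600/14 = 742900.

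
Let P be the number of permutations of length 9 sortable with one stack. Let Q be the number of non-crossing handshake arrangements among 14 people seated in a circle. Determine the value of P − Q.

4433

Stack-sortable permutations are exactly the 231-avoiding ones, counted by C_n; here n = 9. So P = C_9 = 4862.
Non-crossing handshake pairings of 2n people are counted by C_n; 14 people gives n = 7. So Q = C_7 = 429.
P − Q = 4862 − 429 = 4433.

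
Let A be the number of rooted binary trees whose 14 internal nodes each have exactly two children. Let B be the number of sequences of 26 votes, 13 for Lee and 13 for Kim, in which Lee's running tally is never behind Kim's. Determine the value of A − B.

1931540

Full binary trees with n internal nodes are counted by C_n; here n = 14. So A = C_14 = 2674440.
Reading a vote for the leader as '(' and for the other as ')' turns such a sequence into a balanced string of 13 pairs, so the count is C_13. So B = C_13 = 742900.
A − B = 2674440 − 742900 = 1931540.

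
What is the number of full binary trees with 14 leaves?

A full binary tree with L leaves has L−1 internal nodes and is counted by C_{L−1}; L = 14 gives C_13.
C_13 = 742900.

742900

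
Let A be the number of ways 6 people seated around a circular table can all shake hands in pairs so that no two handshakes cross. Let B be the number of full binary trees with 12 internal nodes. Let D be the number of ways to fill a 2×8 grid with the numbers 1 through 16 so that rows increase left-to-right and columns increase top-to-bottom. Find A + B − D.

206587

With 6 = 2·3 people, non-crossing handshake pairings are non-crossing perfect matchings on a circle, counted by C_3. So A = C_3 = 5.
Full binary trees with n internal nodes are counted by C_n; here n = 12. So B = C_12 = 208012.
By the hook-length formula (or a Dyck-path bijection), SYT of shape 2×8 number C_8. So D = C_8 = 1430.
A + B − D = 5 + 208012 − 1430 = 206587.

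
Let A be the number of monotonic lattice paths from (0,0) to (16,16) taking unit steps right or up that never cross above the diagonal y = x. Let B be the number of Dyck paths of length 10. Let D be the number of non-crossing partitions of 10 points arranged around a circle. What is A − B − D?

Sub-diagonal monotone paths from (0,0) to (16,16) biject with Dyck paths of semilength 16, giving C_16. So A = C_16 = 35357670.
Paths of 5 up- and 5 down-steps that never dip below the axis are Dyck paths; their count is C_5. So B = C_5 = 42.
The non-crossing partitions of [10] form a lattice of size C_10. So D = C_10 = 16796.
A − B − D = 35357670 − 42 − 16796 = 35340832.

35340832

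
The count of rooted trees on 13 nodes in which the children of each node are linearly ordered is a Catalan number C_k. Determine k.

Rooted ordered (plane) trees on m nodes have m−1 edges and are counted by C_{m−1}; m = 13 gives C_12.

12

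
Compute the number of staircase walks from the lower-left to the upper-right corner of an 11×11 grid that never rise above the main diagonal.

Monotone paths in an n×n grid that stay weakly below the diagonal are counted by C_n; here n = 11.
C_11 = C(22,11)/12 = 705432/12 = 58786.

58786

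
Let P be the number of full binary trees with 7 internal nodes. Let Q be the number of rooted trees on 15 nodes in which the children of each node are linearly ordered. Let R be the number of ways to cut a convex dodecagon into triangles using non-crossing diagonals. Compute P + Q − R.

2658073

The number of full binary trees on 7 internal nodes is the Catalan number C_7. So P = C_7 = 429.
Rooted ordered (plane) trees on m nodes have m−1 edges and are counted by C_{m−1}; m = 15 gives C_14. So Q = C_14 = 2674440.
Triangulations of a convex m-gon are counted by C_{m−2}; with m = 12 this is C_10. So R = C_10 = 16796.
P + Q − R = 429 + 2674440 − 16796 = 2658073.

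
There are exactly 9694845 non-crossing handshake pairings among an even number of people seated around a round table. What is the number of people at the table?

Non-crossing handshake pairings of 2n people are counted by C_n. Since C_15 = 9694845, the index is 15.
So n = 15, and there are 2n = 30 people.

30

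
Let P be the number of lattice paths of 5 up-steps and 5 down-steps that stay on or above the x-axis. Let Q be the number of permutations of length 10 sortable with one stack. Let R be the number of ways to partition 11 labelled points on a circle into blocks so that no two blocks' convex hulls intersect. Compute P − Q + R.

A Dyck path with 5 up-steps and 5 down-steps has semilength 5, so there are C_5 of them. So P = C_5 = 42.
By Knuth's characterisation, the stack-sortable permutations of length 10 are the 231-avoiders, numbering C_10. So Q = C_10 = 16796.
Non-crossing partitions of an n-element set are counted by C_n; here n = 11. So R = C_11 = 58786.
P − Q + R = 42 − 16796 + 58786 = 42032.

42032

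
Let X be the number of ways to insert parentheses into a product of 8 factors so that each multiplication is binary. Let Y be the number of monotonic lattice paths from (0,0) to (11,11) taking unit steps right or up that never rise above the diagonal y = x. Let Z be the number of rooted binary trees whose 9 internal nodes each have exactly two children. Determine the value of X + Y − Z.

54353

Parenthesizations of m factors correspond to full binary trees with m leaves, counted by C_{m−1}; m = 8 gives C_7. So X = C_7 = 429.
Monotone paths in an n×n grid that stay weakly below the diagonal are counted by C_n; here n = 11. So Y = C_11 = 58786.
Full binary trees with n internal nodes are counted by C_n; here n = 9. So Z = C_9 = 4862.
X + Y − Z = 429 + 58786 − 4862 = 54353.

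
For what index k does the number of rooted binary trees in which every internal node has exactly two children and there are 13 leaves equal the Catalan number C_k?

12

Full binary trees with 13 leaves have 13−1 = 12 internal nodes, so there are C_12 of them.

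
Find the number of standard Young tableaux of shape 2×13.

742900

By the hook-length formula (or a Dyck-path bijection), SYT of shape 2×13 number C_13.
C_13 = C(26,13)/14 = 10400600/14 = 742900.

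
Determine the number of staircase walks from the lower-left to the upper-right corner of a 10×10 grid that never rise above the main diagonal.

Monotone paths in an n×n grid that stay weakly below the diagonal are counted by C_n; here n = 10.
C_10 = C_9 · 2(2·9+1)/(9+2) = 4862 · 38/11 = 16796.

16796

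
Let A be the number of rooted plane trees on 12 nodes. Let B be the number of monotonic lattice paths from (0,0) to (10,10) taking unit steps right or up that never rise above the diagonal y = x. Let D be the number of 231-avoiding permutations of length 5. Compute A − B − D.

41948

Rooted ordered (plane) trees on m nodes have m−1 edges and are counted by C_{m−1}; m = 12 gives C_11. So A = C_11 = 58786.
Sub-diagonal monotone paths from (0,0) to (10,10) biject with Dyck paths of semilength 10, giving C_10. So B = C_10 = 16796.
For any fixed pattern of length 3, the pattern-avoiding permutations of [5] number C_5. So D = C_5 = 42.
A − B − D = 58786 − 16796 − 42 = 41948.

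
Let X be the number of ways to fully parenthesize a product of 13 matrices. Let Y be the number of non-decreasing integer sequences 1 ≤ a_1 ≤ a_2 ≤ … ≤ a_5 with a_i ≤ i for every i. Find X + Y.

Bracketing 13 factors into binary products is counted by C_{13−1} = C_12. So X = C_12 = 208012.
Such sub-staircase sequences of length n are counted by C_n; here n = 5. So Y = C_5 = 42.
X + Y = 208012 + 42 = 208054.

208054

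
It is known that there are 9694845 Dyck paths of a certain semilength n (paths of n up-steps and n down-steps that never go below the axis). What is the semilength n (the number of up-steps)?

15

Dyck paths of semilength n are counted by C_n, and C_15 = 9694845.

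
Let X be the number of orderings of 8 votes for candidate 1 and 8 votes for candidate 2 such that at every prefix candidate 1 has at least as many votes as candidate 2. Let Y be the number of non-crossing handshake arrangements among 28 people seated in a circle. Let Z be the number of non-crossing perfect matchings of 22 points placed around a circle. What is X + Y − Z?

2617084

Ballot sequences with n votes each where one side never trails are Dyck words, counted by C_n; here n = 8. So X = C_8 = 1430.
With 28 = 2·14 people, non-crossing handshake pairings are non-crossing perfect matchings on a circle, counted by C_14. So Y = C_14 = 2674440.
Non-crossing perfect matchings of 2n points on a circle are counted by C_n; with 22 points, n = 11. So Z = C_11 = 58786.
X + Y − Z = 1430 + 2674440 − 58786 = 2617084.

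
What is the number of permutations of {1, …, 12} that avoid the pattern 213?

208012

For any fixed pattern of length 3, the pattern-avoiding permutations of [12] number C_12.
C_12 = 208012.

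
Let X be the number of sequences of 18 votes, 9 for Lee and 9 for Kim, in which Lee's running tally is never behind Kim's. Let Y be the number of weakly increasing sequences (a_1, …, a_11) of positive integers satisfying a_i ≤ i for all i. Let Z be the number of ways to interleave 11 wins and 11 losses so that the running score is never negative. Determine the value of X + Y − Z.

Ballot sequences with n votes each where one side never trails are Dyck words, counted by C_n; here n = 9. So X = C_9 = 4862.
Such sub-staircase sequences of length n are counted by C_n; here n = 11. So Y = C_11 = 58786.
Reading a vote for the leader as '(' and for the other as ')' turns such a sequence into a balanced string of 11 pairs, so the count is C_11. So Z = C_11 = 58786.
X + Y − Z = 4862 + 58786 − 58786 = 4862.

4862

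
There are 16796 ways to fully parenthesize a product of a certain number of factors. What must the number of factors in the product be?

11

Parenthesizations of m factors are counted by C_{m−1}. The Catalan number equal to 16796 is C_10.
So the index is 10, and the number of factors is 10 + 1 = 11.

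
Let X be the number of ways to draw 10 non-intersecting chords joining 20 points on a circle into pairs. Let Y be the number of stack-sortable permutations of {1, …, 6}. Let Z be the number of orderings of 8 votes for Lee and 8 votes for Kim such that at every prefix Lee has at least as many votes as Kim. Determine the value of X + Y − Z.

15498

Pairing 20 circle points by 10 non-crossing chords gives C_10 matchings. So X = C_10 = 16796.
Stack-sortable permutations are exactly the 231-avoiding ones, counted by C_n; here n = 6. So Y = C_6 = 132.
Reading a vote for the leader as '(' and for the other as ')' turns such a sequence into a balanced string of 8 pairs, so the count is C_8. So Z = C_8 = 1430.
X + Y − Z = 16796 + 132 − 1430 = 15498.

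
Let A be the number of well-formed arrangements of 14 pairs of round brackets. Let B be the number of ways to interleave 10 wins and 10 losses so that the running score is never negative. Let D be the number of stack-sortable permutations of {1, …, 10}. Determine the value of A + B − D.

Balanced strings of n pairs of brackets are counted by C_n; here n = 14. So A = C_14 = 2674440.
Ballot sequences with n votes each where one side never trails are Dyck words, counted by C_n; here n = 10. So B = C_10 = 16796.
By Knuth's characterisation, the stack-sortable permutations of length 10 are the 231-avoiders, numbering C_10. So D = C_10 = 16796.
A + B − D = 2674440 + 16796 − 16796 = 2674440.

2674440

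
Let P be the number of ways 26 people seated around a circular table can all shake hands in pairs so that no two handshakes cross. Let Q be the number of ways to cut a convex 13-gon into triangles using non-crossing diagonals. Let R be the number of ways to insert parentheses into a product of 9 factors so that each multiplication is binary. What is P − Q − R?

682684

With 26 = 2·13 people, non-crossing handshake pairings are non-crossing perfect matchings on a circle, counted by C_13. So P = C_13 = 742900.
A convex 13-gon is triangulated into 11 triangles, and the number of such triangulations is the Catalan number C_{13−2} = C_11. So Q = C_11 = 58786.
Ways to associate a product of 9 factors correspond to binary trees on 9 leaves, so the count is C_8. So R = C_8 = 1430.
P − Q − R = 742900 − 58786 − 1430 = 682684.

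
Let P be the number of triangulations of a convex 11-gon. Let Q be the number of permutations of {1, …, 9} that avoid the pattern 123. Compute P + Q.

The number of triangulations of an 11-gon is the Catalan number C_9 (index = sides − 2). So P = C_9 = 4862.
For any fixed pattern of length 3, the pattern-avoiding permutations of [9] number C_9. So Q = C_9 = 4862.
P + Q = 4862 + 4862 = 9724.

9724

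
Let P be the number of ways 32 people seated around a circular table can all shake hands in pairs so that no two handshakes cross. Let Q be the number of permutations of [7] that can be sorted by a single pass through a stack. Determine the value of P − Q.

35357241

With 32 = 2·16 people, non-crossing handshake pairings are non-crossing perfect matchings on a circle, counted by C_16. So P = C_16 = 35357670.
Stack-sortable permutations are exactly the 231-avoiding ones, counted by C_n; here n = 7. So Q = C_7 = 429.
P − Q = 35357670 − 429 = 35357241.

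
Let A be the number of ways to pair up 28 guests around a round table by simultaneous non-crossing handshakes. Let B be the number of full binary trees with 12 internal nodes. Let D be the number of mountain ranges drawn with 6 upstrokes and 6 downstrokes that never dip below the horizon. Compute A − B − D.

2466296

With 28 = 2·14 people, non-crossing handshake pairings are non-crossing perfect matchings on a circle, counted by C_14. So A = C_14 = 2674440.
Full binary trees with n internal nodes are counted by C_n; here n = 12. So B = C_12 = 208012.
Paths of 6 up- and 6 down-steps that never dip below the axis are Dyck paths; their count is C_6. So D = C_6 = 132.
A − B − D = 2674440 − 208012 − 132 = 2466296.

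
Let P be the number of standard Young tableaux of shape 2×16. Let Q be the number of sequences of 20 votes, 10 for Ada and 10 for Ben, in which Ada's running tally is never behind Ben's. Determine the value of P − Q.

Standard Young tableaux of shape 2×n are counted by C_n; here n = 16. So P = C_16 = 35357670.
Reading a vote for the leader as '(' and for the other as ')' turns such a sequence into a balanced string of 10 pairs, so the count is C_10. So Q = C_10 = 16796.
P − Q = 35357670 − 16796 = 35340874.

35340874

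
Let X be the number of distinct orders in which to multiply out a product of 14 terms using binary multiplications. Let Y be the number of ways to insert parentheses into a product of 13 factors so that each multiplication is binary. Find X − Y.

Bracketing 14 factors into binary products is counted by C_{14−1} = C_13. So X = C_13 = 742900.
Ways to associate a product of 13 factors correspond to binary trees on 13 leaves, so the count is C_12. So Y = C_12 = 208012.
X − Y = 742900 − 208012 = 534888.

534888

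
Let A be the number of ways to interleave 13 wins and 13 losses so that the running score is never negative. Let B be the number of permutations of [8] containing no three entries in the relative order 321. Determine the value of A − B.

741470

Reading a vote for the leader as '(' and for the other as ')' turns such a sequence into a balanced string of 13 pairs, so the count is C_13. So A = C_13 = 742900.
For any fixed pattern of length 3, the pattern-avoiding permutations of [8] number C_8. So B = C_8 = 1430.
A − B = 742900 − 1430 = 741470.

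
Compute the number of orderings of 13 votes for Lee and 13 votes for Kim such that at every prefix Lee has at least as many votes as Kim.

742900

Reading a vote for the leader as '(' and for the other as ')' turns such a sequence into a balanced string of 13 pairs, so the count is C_13.
C_13 = C_12 · 2(2·12+1)/(12+2) = 208012 · 50/14 = 742900.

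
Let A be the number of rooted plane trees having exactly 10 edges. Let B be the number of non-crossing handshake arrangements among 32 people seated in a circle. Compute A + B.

Rooted ordered trees with n edges are counted by C_n; here n = 10. So A = C_10 = 16796.
With 32 = 2·16 people, non-crossing handshake pairings are non-crossing perfect matchings on a circle, counted by C_16. So B = C_16 = 35357670.
A + B = 16796 + 35357670 = 35374466.

35374466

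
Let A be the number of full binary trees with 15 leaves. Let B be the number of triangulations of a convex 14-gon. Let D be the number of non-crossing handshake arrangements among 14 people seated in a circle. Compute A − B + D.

A full binary tree with L leaves has L−1 internal nodes and is counted by C_{L−1}; L = 15 gives C_14. So A = C_14 = 2674440.
The number of triangulations of a 14-gon is the Catalan number C_12 (index = sides − 2). So B = C_12 = 208012.
With 14 = 2·7 people, non-crossing handshake pairings are non-crossing perfect matchings on a circle, counted by C_7. So D = C_7 = 429.
A − B + D = 2674440 − 208012 + 429 = 2466857.

2466857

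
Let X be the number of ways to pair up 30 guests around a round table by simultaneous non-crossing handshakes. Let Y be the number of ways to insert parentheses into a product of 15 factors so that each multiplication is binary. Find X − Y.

7020405

With 30 = 2·15 people, non-crossing handshake pairings are non-crossing perfect matchings on a circle, counted by C_15. So X = C_15 = 9694845.
Ways to associate a product of 15 factors correspond to binary trees on 15 leaves, so the count is C_14. So Y = C_14 = 2674440.
X − Y = 9694845 − 2674440 = 7020405.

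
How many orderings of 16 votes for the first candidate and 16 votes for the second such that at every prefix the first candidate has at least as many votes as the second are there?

35357670

Reading a vote for the leader as '(' and for the other as ')' turns such a sequence into a balanced string of 16 pairs, so the count is C_16.
C_16 = C(32,16)/17 = 601080390/17 = 35357670.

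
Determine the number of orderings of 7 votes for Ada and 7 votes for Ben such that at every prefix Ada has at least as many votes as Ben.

Ballot sequences with n votes each where one side never trails are Dyck words, counted by C_n; here n = 7.
C_7 = C_6 · 2(2·6+1)/(6+2) = 132 · 26/8 = 429.

429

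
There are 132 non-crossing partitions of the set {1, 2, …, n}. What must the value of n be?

6

Non-crossing partitions of [n] are counted by C_n. Since C_6 = 132, the index is 6.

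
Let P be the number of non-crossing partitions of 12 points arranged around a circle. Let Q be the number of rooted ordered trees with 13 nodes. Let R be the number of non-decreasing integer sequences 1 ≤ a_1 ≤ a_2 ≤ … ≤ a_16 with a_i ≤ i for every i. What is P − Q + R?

35357670

The non-crossing partitions of [12] form a lattice of size C_12. So P = C_12 = 208012.
A rooted plane tree on 13 nodes has 12 edges, and such trees are counted by C_12. So Q = C_12 = 208012.
Such sub-staircase sequences of length n are counted by C_n; here n = 16. So R = C_16 = 35357670.
P − Q + R = 208012 − 208012 + 35357670 = 35357670.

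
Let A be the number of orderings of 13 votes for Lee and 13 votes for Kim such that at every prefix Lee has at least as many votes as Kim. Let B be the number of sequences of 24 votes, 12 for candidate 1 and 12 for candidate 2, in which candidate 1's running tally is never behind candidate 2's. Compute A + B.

950912

Reading a vote for the leader as '(' and for the other as ')' turns such a sequence into a balanced string of 13 pairs, so the count is C_13. So A = C_13 = 742900.
Ballot sequences with n votes each where one side never trails are Dyck words, counted by C_n; here n = 12. So B = C_12 = 208012.
A + B = 742900 + 208012 = 950912.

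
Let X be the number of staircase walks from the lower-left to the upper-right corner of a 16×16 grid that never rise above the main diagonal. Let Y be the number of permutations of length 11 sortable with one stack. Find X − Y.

Sub-diagonal monotone paths from (0,0) to (16,16) biject with Dyck paths of semilength 16, giving C_16. So X = C_16 = 35357670.
Stack-sortable permutations are exactly the 231-avoiding ones, counted by C_n; here n = 11. So Y = C_11 = 58786.
X − Y = 35357670 − 58786 = 35298884.

35298884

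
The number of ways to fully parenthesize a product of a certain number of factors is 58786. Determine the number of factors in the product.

12

Parenthesizations of m factors are counted by C_{m−1}, and C_11 = 58786.
So the index is 11, and the number of factors is 11 + 1 = 12.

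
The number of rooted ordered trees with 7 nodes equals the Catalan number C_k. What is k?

Rooted ordered (plane) trees on m nodes have m−1 edges and are counted by C_{m−1}; m = 7 gives C_6.

6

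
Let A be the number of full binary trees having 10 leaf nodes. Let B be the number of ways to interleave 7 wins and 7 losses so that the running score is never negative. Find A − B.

4433

Full binary trees with 10 leaves have 10−1 = 9 internal nodes, so there are C_9 of them. So A = C_9 = 4862.
Ballot sequences with n votes each where one side never trails are Dyck words, counted by C_n; here n = 7. So B = C_7 = 429.
A − B = 4862 − 429 = 4433.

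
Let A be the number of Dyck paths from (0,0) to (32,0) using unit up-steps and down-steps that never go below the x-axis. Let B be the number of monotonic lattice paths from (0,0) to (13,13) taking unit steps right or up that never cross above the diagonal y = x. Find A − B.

34614770

Dyck paths of semilength n (length 2n) are counted by C_n; here n = 16. So A = C_16 = 35357670.
Monotone paths in an n×n grid that stay weakly below the diagonal are counted by C_n; here n = 13. So B = C_13 = 742900.
A − B = 35357670 − 742900 = 34614770.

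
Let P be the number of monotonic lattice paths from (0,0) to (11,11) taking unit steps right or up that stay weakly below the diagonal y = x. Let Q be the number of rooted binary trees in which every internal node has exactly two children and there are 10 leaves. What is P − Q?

Monotone paths in an n×n grid that stay weakly below the diagonal are counted by C_n; here n = 11. So P = C_11 = 58786.
A full binary tree with L leaves has L−1 internal nodes and is counted by C_{L−1}; L = 10 gives C_9. So Q = C_9 = 4862.
P − Q = 58786 − 4862 = 53924.

53924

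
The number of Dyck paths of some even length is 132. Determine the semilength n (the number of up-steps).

Dyck paths of semilength n are counted by C_n, and C_6 = 132.

6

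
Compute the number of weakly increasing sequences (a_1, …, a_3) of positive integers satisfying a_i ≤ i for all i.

5

Such sub-staircase sequences of length n are counted by C_n; here n = 3.
C_3 = 5.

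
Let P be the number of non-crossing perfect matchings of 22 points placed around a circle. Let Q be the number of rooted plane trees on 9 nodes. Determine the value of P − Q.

Non-crossing perfect matchings of 2n points on a circle are counted by C_n; with 22 points, n = 11. So P = C_11 = 58786.
A rooted plane tree on 9 nodes has 8 edges, and such trees are counted by C_8. So Q = C_8 = 1430.
P − Q = 58786 − 1430 = 57356.

57356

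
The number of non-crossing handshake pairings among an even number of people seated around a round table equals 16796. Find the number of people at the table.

20

Non-crossing handshake pairings of 2n people are counted by C_n, and C_10 = 16796.
So n = 10, and there are 2n = 20 people.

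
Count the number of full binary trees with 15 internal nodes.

The number of full binary trees on 15 internal nodes is the Catalan number C_15.
C_15 = 9694845.

9694845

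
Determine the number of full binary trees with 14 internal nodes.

2674440

Full binary trees with n internal nodes are counted by C_n; here n = 14.
C_14 = C(28,14)/15 = 40116600/15 = 2674440.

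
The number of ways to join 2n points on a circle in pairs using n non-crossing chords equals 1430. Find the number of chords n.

Non-crossing pairings of 2n points on a circle are counted by C_n. Since C_8 = 1430, the index is 8.

8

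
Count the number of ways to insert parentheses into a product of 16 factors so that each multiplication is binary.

9694845

Parenthesizations of m factors correspond to full binary trees with m leaves, counted by C_{m−1}; m = 16 gives C_15.
C_15 = C(30,15)/16 = 155117520/16 = 9694845.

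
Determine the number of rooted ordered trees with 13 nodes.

208012

Rooted ordered (plane) trees on m nodes have m−1 edges and are counted by C_{m−1}; m = 13 gives C_12.
C_12 = C_11 · 2(2·11+1)/(11+2) = 58786 · 46/13 = 208012.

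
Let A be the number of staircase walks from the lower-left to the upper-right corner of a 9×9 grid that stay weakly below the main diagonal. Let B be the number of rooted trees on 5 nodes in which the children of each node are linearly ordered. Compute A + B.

Monotone paths in an n×n grid that stay weakly below the diagonal are counted by C_n; here n = 9. So A = C_9 = 4862.
Rooted ordered (plane) trees on m nodes have m−1 edges and are counted by C_{m−1}; m = 5 gives C_4. So B = C_4 = 14.
A + B = 4862 + 14 = 4876.

4876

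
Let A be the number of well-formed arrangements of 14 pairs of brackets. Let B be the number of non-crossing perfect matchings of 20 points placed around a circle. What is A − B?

With 14 pairs the number of balanced bracket strings is the Catalan number C_14. So A = C_14 = 2674440.
Non-crossing perfect matchings of 2n points on a circle are counted by C_n; with 20 points, n = 10. So B = C_10 = 16796.
A − B = 2674440 − 16796 = 2657644.

2657644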